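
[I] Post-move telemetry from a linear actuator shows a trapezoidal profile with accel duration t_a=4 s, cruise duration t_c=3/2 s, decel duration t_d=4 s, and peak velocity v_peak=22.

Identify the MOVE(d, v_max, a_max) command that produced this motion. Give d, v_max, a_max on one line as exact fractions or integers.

a_max = 22/4 = 11/2
d_a = ½·22·4 = 44; d_c = 22·3/2 = 33
d = 2·44 + 33 = 121
t_c = 3/2 > 0 → v_max = v_peak = 22

d=121 v_max=22 a_max=11/2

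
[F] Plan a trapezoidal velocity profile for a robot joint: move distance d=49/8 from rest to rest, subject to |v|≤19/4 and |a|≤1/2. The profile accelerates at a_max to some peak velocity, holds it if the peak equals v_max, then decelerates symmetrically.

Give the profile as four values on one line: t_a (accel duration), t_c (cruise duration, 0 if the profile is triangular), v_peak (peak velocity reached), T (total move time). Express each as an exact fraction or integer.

t_a=7/2 t_c=0 v_peak=7/4 T=7

(v_max)²/a_max = (19/4)²/(1/2) = 361/8
49/8 < 361/8 so t_c = 0
v_peak = √(49/8·1/2) = √(49/16) = 7/4
t_a = (7/4)/(1/2) = 7/2; t_c = 0
T = 2·7/2 = 7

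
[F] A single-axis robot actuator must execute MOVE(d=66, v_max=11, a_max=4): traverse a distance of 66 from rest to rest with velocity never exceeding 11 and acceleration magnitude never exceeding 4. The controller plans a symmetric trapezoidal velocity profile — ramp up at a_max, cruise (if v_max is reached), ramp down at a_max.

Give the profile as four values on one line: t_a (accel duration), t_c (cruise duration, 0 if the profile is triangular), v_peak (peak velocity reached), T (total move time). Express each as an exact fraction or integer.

(v_max)²/a_max = 11²/4 = 121/4
66 ≥ 121/4 → trapezoidal
t_a = 11/4; v_peak = 11
d_cruise = 66 − 121/4 = 143/4; t_c = (143/4)/11 = 13/4
T = 2·11/4 + 13/4 = 35/4

t_a=11/4 t_c=13/4 v_peak=11 T=35/4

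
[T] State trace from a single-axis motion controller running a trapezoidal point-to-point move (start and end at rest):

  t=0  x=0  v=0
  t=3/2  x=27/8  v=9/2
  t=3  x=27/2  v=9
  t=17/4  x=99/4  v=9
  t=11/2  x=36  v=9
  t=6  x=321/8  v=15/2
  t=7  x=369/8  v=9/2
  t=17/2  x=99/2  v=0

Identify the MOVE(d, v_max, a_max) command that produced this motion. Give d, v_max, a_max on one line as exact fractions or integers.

d=99/2 v_max=9 a_max=3

final state: t=17/2, x=99/2, v=0 → d = 99/2
a_max = (9/2−0)/(3/2−0) = 3
max v = 9 over t∈[3,11/2] → v_max = 9
check: 9·(3+5/2) = 99/2 ✓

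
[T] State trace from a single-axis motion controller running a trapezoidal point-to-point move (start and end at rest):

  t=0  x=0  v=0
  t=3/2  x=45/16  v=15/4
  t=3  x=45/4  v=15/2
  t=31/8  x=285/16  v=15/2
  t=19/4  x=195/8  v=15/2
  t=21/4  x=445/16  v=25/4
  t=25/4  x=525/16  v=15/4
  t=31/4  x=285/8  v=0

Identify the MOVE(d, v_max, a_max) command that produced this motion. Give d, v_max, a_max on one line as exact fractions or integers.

final state: t=31/4, x=285/8, v=0 → d = 285/8
a_max = (15/4−0)/(3/2−0) = 5/2
max v = 15/2 over t∈[3,19/4] → v_max = 15/2
check: 15/2·(3+7/4) = 285/8 ✓

d=285/8 v_max=15/2 a_max=5/2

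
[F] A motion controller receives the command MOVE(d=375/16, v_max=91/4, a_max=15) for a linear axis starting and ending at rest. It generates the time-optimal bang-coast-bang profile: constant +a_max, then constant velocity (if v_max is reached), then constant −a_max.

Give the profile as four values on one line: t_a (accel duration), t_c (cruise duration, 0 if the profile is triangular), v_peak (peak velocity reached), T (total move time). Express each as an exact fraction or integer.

(v_max)²/a_max = (91/4)²/15 = 8281/240
375/16 < 8281/240 ⇒ no cruise
v_peak = √(375/16·15) = √(5625/16) = 75/4
t_a = (75/4)/15 = 5/4; t_c = 0
T = 2·5/4 = 5/2

t_a=5/4 t_c=0 v_peak=75/4 T=5/2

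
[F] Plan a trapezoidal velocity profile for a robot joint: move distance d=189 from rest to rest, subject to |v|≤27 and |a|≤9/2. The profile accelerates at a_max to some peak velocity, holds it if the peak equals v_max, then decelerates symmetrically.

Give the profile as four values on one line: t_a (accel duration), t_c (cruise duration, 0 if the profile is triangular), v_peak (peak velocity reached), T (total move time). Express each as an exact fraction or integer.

(v_max)²/a_max = 27²/(9/2) = 162
189 ≥ 162 so v_max reached
t_a = 27/(9/2) = 6; v_peak = 27
d_cruise = 189 − 162 = 27; t_c = 27/27 = 1
T = 2·6 + 1 = 13

t_a=6 t_c=1 v_peak=27 T=13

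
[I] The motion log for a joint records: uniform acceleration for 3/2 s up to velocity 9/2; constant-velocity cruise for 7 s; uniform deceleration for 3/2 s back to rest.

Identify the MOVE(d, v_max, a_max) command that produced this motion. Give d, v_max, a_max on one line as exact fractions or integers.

d=153/4 v_max=9/2 a_max=3

a_max = (9/2)/(3/2) = 3
d_a = ½·9/2·3/2 = 27/8; d_c = 9/2·7 = 63/2
d = 2·27/8 + 63/2 = 153/4
t_c = 7 > 0 so v_max = 9/2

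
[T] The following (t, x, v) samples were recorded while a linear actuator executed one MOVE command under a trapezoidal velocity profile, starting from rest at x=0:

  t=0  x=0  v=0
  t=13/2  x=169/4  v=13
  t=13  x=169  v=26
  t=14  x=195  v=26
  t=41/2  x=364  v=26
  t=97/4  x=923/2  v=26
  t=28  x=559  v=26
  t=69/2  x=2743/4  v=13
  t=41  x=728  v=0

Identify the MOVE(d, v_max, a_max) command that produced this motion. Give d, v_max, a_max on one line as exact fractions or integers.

final state: t=41, x=728, v=0 → d = 728
a_max = (13−0)/(13/2−0) = 2
max v = 26 over t∈[13,28] → v_max = 26
check: 26·(13+15) = 728 ✓

d=728 v_max=26 a_max=2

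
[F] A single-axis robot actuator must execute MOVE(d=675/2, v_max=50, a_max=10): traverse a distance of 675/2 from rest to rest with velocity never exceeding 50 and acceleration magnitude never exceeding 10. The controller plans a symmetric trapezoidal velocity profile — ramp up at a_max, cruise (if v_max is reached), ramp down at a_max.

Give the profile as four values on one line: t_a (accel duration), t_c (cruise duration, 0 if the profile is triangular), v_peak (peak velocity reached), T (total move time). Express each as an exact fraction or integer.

(v_max)²/a_max = 50²/10 = 250
675/2 ≥ 250 ⇒ cruise phase
t_a = 50/10 = 5; v_peak = 50
d_cruise = 675/2 − 250 = 175/2; t_c = (175/2)/50 = 7/4
T = 2·5 + 7/4 = 47/4

t_a=5 t_c=7/4 v_peak=50 T=47/4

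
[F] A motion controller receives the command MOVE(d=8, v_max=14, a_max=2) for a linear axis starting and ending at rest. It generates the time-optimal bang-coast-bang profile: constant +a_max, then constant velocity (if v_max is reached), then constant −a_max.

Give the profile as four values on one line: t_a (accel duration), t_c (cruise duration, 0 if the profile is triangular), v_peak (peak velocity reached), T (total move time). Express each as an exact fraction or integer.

t_a=2 t_c=0 v_peak=4 T=4

vₘ²/aₘ = 14²/2 = 98
8 < 98 → triangular
v_peak = √(8·2) = √16 = 4
t_a = 4/2 = 2; t_c = 0
T = 2·2 = 4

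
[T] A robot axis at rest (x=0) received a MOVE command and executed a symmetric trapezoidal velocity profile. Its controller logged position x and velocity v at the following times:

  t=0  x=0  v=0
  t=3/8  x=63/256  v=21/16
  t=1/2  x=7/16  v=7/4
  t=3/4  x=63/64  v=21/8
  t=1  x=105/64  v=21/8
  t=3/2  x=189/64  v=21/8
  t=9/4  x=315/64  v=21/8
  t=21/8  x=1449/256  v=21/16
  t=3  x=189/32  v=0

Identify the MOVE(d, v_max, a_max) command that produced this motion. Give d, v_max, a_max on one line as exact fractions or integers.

d=189/32 v_max=21/8 a_max=7/2

final state: t=3, x=189/32, v=0 → d = 189/32
a_max = (21/16−0)/(3/8−0) = 7/2
max v = 21/8 over t∈[3/4,9/4] → v_max = 21/8
check: 21/8·(3/4+3/2) = 189/32 ✓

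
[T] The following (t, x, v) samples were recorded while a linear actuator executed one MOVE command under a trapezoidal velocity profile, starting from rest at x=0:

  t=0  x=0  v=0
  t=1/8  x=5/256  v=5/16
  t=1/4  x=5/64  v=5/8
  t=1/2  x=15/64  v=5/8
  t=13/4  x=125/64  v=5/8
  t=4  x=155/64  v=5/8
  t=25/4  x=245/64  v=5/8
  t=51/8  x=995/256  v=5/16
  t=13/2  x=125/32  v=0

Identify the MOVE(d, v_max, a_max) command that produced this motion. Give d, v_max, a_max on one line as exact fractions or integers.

final state: t=13/2, x=125/32, v=0 → d = 125/32
a_max = (5/16−0)/(1/8−0) = 5/2
max v = 5/8 over t∈[1/4,25/4] → v_max = 5/8
check: 5/8·(1/4+6) = 125/32 ✓

d=125/32 v_max=5/8 a_max=5/2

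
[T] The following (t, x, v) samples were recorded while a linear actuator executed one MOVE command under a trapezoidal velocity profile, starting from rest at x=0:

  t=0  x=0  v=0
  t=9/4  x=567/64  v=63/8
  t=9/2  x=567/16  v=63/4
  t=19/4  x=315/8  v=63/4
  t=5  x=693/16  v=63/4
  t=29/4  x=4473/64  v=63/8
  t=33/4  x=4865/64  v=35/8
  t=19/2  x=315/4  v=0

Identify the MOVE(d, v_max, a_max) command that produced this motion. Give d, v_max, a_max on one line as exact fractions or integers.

final state: t=19/2, x=315/4, v=0 → d = 315/4
a_max = (63/8−0)/(9/4−0) = 7/2
max v = 63/4 over t∈[9/2,5] → v_max = 63/4
check: 63/4·(9/2+1/2) = 315/4 ✓

d=315/4 v_max=63/4 a_max=7/2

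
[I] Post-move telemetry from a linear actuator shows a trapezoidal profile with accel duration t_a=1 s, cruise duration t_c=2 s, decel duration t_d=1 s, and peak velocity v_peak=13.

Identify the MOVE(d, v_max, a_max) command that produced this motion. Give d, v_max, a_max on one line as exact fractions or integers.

d=39 v_max=13 a_max=13

a_max = 13/1 = 13
d_a = ½·13·1 = 13/2; d_c = 13·2 = 26
d = 2·13/2 + 26 = 39
t_c = 2 > 0 ⇒ limit active, v_max = 13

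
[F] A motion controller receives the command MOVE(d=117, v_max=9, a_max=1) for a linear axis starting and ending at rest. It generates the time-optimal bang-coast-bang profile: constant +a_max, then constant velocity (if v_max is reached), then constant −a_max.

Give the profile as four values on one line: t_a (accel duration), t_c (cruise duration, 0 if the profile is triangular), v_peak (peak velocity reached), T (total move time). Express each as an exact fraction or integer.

t_a=9 t_c=4 v_peak=9 T=22

(v_max)²/a_max = 9²/1 = 81
117 ≥ 81 so v_max reached
t_a = 9/1 = 9; v_peak = 9
d_cruise = 117 − 81 = 36; t_c = 36/9 = 4
T = 2·9 + 4 = 22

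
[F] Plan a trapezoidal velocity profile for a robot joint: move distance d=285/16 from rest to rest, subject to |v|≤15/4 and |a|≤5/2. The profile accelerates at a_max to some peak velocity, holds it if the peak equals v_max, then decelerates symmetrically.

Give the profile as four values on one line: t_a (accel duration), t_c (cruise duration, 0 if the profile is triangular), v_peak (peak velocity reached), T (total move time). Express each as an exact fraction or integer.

vₘ²/aₘ = (15/4)²/(5/2) = 45/8
285/16 ≥ 45/8 ⇒ cruise phase
t_a = (15/4)/(5/2) = 3/2; v_peak = 15/4
d_cruise = 285/16 − 45/8 = 195/16; t_c = (195/16)/(15/4) = 13/4
T = 2·3/2 + 13/4 = 25/4

t_a=3/2 t_c=13/4 v_peak=15/4 T=25/4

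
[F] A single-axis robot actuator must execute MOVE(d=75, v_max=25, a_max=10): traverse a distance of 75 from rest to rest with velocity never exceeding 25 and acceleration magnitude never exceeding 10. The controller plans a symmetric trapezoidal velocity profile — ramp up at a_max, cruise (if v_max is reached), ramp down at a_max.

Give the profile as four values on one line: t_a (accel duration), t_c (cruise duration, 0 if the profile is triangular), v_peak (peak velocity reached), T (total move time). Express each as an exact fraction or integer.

vₘ²/aₘ = 25²/10 = 125/2
75 ≥ 125/2 → trapezoidal
t_a = 25/10 = 5/2; v_peak = 25
d_cruise = 75 − 125/2 = 25/2; t_c = (25/2)/25 = 1/2
T = 2·5/2 + 1/2 = 11/2

t_a=5/2 t_c=1/2 v_peak=25 T=11/2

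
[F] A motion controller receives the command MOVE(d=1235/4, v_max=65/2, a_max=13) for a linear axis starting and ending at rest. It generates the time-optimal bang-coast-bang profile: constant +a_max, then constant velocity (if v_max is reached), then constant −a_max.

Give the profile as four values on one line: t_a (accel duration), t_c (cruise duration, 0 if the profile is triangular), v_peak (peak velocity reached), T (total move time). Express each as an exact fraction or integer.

(v_max)²/a_max = (65/2)²/13 = 325/4
1235/4 ≥ 325/4 so v_max reached
t_a = (65/2)/13 = 5/2; v_peak = 65/2
d_cruise = 1235/4 − 325/4 = 455/2; t_c = (455/2)/(65/2) = 7
T = 2·5/2 + 7 = 12

t_a=5/2 t_c=7 v_peak=65/2 T=12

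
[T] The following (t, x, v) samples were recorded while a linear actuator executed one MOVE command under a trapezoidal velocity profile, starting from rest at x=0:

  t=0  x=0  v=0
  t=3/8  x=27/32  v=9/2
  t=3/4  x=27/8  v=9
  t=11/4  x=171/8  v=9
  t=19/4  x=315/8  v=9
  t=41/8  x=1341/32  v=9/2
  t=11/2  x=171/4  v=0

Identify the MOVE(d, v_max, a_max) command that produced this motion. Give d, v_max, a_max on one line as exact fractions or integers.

final state: t=11/2, x=171/4, v=0 → d = 171/4
a_max = (9/2−0)/(3/8−0) = 12
max v = 9 over t∈[3/4,19/4] → v_max = 9
check: 9·(3/4+4) = 171/4 ✓

d=171/4 v_max=9 a_max=12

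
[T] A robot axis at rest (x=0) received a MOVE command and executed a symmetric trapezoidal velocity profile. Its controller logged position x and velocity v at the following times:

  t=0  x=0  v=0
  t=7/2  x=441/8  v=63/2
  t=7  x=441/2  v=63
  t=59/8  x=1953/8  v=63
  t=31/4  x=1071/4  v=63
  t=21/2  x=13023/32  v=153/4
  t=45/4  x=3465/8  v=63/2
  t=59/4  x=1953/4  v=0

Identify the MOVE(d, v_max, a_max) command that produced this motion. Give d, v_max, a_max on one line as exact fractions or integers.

d=1953/4 v_max=63 a_max=9

final state: t=59/4, x=1953/4, v=0 → d = 1953/4
a_max = (63/2−0)/(7/2−0) = 9
max v = 63 over t∈[7,31/4] → v_max = 63
check: 63·(7+3/4) = 1953/4 ✓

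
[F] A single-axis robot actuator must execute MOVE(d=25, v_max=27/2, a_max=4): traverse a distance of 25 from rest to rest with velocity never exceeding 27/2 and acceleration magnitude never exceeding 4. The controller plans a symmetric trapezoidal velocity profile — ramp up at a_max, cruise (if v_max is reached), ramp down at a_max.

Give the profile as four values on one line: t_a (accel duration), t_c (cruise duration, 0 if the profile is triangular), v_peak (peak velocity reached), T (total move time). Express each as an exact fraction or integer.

t_a=5/2 t_c=0 v_peak=10 T=5

(v_max)²/a_max = (27/2)²/4 = 729/16
25 < 729/16 so t_c = 0
v_peak = √(25·4) = √100 = 10
t_a = 10/4 = 5/2; t_c = 0
T = 2·5/2 = 5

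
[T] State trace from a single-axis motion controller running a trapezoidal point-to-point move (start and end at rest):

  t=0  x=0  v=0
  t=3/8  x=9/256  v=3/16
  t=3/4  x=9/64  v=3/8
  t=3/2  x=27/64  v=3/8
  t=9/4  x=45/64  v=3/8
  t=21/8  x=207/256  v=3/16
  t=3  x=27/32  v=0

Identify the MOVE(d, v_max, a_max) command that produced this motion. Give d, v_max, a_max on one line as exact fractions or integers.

d=27/32 v_max=3/8 a_max=1/2

final state: t=3, x=27/32, v=0 → d = 27/32
a_max = (3/16−0)/(3/8−0) = 1/2
max v = 3/8 over t∈[3/4,9/4] → v_max = 3/8
check: 3/8·(3/4+3/2) = 27/32 ✓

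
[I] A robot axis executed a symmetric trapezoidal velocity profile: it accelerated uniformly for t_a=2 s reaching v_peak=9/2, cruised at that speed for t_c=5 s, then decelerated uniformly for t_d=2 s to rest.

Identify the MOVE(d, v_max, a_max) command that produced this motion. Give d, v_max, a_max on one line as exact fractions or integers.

a_max = (9/2)/2 = 9/4
d_a = ½·9/2·2 = 9/2; d_c = 9/2·5 = 45/2
d = 2·9/2 + 45/2 = 63/2
t_c = 5 > 0 → v_max = v_peak = 9/2

d=63/2 v_max=9/2 a_max=9/4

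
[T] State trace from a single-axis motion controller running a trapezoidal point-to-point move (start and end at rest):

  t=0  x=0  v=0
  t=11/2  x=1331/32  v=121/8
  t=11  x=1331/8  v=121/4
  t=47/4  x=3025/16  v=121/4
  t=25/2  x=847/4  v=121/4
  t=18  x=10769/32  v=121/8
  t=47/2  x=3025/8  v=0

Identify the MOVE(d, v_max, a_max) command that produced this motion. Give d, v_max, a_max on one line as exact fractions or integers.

final state: t=47/2, x=3025/8, v=0 → d = 3025/8
a_max = (121/8−0)/(11/2−0) = 11/4
max v = 121/4 over t∈[11,25/2] → v_max = 121/4
check: 121/4·(11+3/2) = 3025/8 ✓

d=3025/8 v_max=121/4 a_max=11/4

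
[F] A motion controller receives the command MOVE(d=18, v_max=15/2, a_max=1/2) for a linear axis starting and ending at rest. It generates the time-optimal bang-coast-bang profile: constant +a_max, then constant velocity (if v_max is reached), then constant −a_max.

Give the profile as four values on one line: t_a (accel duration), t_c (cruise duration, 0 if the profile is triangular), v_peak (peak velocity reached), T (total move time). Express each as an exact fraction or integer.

t_a=6 t_c=0 v_peak=3 T=12

(v_max)²/a_max = (15/2)²/(1/2) = 225/2
18 < 225/2 ⇒ no cruise
v_peak = √(18·1/2) = √9 = 3
t_a = 3/(1/2) = 6; t_c = 0
T = 2·6 = 12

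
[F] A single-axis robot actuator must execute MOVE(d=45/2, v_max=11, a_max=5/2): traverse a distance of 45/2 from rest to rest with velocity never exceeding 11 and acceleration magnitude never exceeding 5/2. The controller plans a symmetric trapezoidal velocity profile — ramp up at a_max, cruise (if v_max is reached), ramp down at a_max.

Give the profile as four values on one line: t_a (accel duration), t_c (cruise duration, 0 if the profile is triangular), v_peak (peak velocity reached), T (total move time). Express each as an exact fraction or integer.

vₘ²/aₘ = 11²/(5/2) = 242/5
45/2 < 242/5 so t_c = 0
v_peak = √(45/2·5/2) = √(225/4) = 15/2
t_a = (15/2)/(5/2) = 3; t_c = 0
T = 2·3 = 6

t_a=3 t_c=0 v_peak=15/2 T=6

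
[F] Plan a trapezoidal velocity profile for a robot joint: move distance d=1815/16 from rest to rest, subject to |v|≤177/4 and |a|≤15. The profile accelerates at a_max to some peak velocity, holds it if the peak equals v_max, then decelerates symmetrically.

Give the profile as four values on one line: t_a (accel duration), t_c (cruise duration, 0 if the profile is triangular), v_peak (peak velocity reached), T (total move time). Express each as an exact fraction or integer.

t_a=11/4 t_c=0 v_peak=165/4 T=11/2

(v_max)²/a_max = (177/4)²/15 = 10443/80
1815/16 < 10443/80 ⇒ no cruise
v_peak = √(1815/16·15) = √(27225/16) = 165/4
t_a = (165/4)/15 = 11/4; t_c = 0
T = 2·11/4 = 11/2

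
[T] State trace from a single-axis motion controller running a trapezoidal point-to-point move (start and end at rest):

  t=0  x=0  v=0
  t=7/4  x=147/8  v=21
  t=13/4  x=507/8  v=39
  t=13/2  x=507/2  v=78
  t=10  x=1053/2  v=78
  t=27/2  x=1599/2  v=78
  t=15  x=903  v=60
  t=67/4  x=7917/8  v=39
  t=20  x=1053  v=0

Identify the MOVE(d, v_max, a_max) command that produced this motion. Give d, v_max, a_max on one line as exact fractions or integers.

final state: t=20, x=1053, v=0 → d = 1053
a_max = (21−0)/(7/4−0) = 12
max v = 78 over t∈[13/2,27/2] → v_max = 78
check: 78·(13/2+7) = 1053 ✓

d=1053 v_max=78 a_max=12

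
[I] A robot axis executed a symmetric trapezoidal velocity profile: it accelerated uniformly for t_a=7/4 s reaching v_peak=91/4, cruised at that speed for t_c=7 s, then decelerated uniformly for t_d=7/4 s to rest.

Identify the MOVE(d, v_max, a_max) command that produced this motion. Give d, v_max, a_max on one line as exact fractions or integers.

d=3185/16 v_max=91/4 a_max=13

a_max = (91/4)/(7/4) = 13
d_a = ½·91/4·7/4 = 637/32; d_c = 91/4·7 = 637/4
d = 2·637/32 + 637/4 = 3185/16
t_c = 7 > 0 so v_max = 91/4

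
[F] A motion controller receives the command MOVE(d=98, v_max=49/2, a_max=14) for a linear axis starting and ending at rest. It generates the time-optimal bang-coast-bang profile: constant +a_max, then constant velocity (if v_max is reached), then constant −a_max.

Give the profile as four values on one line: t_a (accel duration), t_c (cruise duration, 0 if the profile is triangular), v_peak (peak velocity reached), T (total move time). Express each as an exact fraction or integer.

(v_max)²/a_max = (49/2)²/14 = 343/8
98 ≥ 343/8 ⇒ cruise phase
t_a = (49/2)/14 = 7/4; v_peak = 49/2
d_cruise = 98 − 343/8 = 441/8; t_c = (441/8)/(49/2) = 9/4
T = 2·7/4 + 9/4 = 23/4

t_a=7/4 t_c=9/4 v_peak=49/2 T=23/4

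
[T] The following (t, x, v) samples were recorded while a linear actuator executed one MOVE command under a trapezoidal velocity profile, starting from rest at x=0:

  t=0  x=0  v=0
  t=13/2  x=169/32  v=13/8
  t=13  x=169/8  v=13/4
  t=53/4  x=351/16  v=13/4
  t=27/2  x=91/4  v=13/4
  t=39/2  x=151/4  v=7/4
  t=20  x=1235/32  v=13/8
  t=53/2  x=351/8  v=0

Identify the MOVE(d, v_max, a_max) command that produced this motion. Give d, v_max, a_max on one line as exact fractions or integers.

d=351/8 v_max=13/4 a_max=1/4

final state: t=53/2, x=351/8, v=0 → d = 351/8
a_max = (13/8−0)/(13/2−0) = 1/4
max v = 13/4 over t∈[13,27/2] → v_max = 13/4
check: 13/4·(13+1/2) = 351/8 ✓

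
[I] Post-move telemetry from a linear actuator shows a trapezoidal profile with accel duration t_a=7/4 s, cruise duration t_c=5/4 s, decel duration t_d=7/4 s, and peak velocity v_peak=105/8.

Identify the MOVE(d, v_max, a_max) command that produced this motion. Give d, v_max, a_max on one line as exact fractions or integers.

d=315/8 v_max=105/8 a_max=15/2

a_max = (105/8)/(7/4) = 15/2
d_a = ½·105/8·7/4 = 735/64; d_c = 105/8·5/4 = 525/32
d = 2·735/64 + 525/32 = 315/8
t_c = 5/4 > 0 ⇒ limit active, v_max = 105/8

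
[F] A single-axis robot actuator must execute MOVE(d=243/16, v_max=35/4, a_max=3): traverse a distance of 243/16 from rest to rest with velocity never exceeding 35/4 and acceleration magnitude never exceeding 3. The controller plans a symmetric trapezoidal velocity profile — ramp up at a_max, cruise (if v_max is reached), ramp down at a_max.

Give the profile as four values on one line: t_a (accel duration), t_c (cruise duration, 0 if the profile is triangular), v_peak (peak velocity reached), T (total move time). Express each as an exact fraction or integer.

v_max²/a_max = (35/4)²/3 = 1225/48
243/16 < 1225/48 → triangular
v_peak = √(243/16·3) = √(729/16) = 27/4
t_a = (27/4)/3 = 9/4; t_c = 0
T = 2·9/4 = 9/2

t_a=9/4 t_c=0 v_peak=27/4 T=9/2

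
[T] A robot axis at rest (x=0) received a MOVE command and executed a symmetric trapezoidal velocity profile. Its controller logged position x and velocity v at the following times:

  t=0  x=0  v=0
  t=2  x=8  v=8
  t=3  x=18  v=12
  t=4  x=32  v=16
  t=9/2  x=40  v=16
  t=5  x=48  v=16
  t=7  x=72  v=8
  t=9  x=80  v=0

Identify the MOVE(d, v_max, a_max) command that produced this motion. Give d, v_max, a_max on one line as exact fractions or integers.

final state: t=9, x=80, v=0 → d = 80
a_max = (8−0)/(2−0) = 4
max v = 16 over t∈[4,5] → v_max = 16
check: 16·(4+1) = 80 ✓

d=80 v_max=16 a_max=4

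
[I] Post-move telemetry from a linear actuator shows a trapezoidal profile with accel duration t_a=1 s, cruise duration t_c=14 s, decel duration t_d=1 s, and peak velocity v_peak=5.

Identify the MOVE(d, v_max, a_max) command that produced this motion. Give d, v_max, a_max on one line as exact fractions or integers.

a_max = 5/1 = 5
d_a = ½·5·1 = 5/2; d_c = 5·14 = 70
d = 2·5/2 + 70 = 75
t_c = 14 > 0 so v_max = 5

d=75 v_max=5 a_max=5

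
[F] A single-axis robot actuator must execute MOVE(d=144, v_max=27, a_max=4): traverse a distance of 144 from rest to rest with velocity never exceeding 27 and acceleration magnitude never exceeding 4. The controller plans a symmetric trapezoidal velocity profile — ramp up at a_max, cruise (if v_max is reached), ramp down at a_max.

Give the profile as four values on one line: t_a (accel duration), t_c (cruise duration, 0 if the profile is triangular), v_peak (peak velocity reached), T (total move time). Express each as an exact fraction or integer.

t_a=6 t_c=0 v_peak=24 T=12

(v_max)²/a_max = 27²/4 = 729/4
144 < 729/4 ⇒ no cruise
v_peak = √(144·4) = √576 = 24
t_a = 24/4 = 6; t_c = 0
T = 2·6 = 12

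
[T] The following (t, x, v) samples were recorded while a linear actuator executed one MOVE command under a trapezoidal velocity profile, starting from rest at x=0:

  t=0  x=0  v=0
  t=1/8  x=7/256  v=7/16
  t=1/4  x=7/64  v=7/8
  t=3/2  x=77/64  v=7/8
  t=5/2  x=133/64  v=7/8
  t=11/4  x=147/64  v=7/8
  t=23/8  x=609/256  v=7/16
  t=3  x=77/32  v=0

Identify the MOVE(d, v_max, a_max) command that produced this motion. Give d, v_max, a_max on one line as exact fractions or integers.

final state: t=3, x=77/32, v=0 → d = 77/32
a_max = (7/16−0)/(1/8−0) = 7/2
max v = 7/8 over t∈[1/4,11/4] → v_max = 7/8
check: 7/8·(1/4+5/2) = 77/32 ✓

d=77/32 v_max=7/8 a_max=7/2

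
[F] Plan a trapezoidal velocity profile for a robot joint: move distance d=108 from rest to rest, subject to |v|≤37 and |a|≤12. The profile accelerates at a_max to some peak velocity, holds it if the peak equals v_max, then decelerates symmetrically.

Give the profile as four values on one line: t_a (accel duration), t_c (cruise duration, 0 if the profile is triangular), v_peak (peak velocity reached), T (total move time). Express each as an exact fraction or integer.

t_a=3 t_c=0 v_peak=36 T=6

vₘ²/aₘ = 37²/12 = 1369/12
108 < 1369/12 so t_c = 0
v_peak = √(108·12) = √1296 = 36
t_a = 36/12 = 3; t_c = 0
T = 2·3 = 6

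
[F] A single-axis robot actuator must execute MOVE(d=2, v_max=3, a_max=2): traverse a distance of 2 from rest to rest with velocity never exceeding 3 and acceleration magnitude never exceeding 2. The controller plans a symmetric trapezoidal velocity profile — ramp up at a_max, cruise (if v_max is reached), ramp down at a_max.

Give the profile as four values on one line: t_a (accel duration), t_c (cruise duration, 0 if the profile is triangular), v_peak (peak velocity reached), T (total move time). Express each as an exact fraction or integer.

(v_max)²/a_max = 3²/2 = 9/2
2 < 9/2 so t_c = 0
v_peak = √(2·2) = √4 = 2
t_a = 2/2 = 1; t_c = 0
T = 2·1 = 2

t_a=1 t_c=0 v_peak=2 T=2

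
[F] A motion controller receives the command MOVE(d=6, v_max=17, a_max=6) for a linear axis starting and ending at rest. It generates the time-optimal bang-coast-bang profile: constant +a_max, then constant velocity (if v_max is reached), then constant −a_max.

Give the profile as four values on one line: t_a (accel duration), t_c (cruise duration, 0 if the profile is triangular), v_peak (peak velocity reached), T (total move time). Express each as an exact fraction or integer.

t_a=1 t_c=0 v_peak=6 T=2

(v_max)²/a_max = 17²/6 = 289/6
6 < 289/6 so t_c = 0
v_peak = √(6·6) = √36 = 6
t_a = 6/6 = 1; t_c = 0
T = 2·1 = 2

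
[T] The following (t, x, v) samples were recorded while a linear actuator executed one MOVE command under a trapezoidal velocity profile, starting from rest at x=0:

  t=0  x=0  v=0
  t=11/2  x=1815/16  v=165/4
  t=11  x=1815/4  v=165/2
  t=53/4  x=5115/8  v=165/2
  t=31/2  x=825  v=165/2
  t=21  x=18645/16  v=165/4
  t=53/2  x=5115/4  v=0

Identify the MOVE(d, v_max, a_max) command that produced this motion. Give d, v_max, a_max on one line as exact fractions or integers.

d=5115/4 v_max=165/2 a_max=15/2

final state: t=53/2, x=5115/4, v=0 → d = 5115/4
a_max = (165/4−0)/(11/2−0) = 15/2
max v = 165/2 over t∈[11,31/2] → v_max = 165/2
check: 165/2·(11+9/2) = 5115/4 ✓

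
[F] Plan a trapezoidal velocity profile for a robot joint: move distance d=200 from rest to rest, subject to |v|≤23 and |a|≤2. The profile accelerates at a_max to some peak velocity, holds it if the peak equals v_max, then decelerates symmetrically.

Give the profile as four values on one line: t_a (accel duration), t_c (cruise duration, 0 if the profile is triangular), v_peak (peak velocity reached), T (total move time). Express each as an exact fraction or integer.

(v_max)²/a_max = 23²/2 = 529/2
200 < 529/2 ⇒ no cruise
v_peak = √(200·2) = √400 = 20
t_a = 20/2 = 10; t_c = 0
T = 2·10 = 20

t_a=10 t_c=0 v_peak=20 T=20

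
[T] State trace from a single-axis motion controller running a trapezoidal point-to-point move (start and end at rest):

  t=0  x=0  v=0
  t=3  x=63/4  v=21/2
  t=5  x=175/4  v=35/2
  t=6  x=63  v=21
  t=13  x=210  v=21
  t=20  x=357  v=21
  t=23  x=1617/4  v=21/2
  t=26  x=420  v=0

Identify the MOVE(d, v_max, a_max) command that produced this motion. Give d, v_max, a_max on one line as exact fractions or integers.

final state: t=26, x=420, v=0 → d = 420
a_max = (21/2−0)/(3−0) = 7/2
max v = 21 over t∈[6,20] → v_max = 21
check: 21·(6+14) = 420 ✓

d=420 v_max=21 a_max=7/2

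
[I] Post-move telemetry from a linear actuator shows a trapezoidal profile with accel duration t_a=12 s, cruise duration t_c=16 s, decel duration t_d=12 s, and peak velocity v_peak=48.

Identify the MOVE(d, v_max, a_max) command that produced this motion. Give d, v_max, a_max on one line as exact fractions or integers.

a_max = 48/12 = 4
d_a = ½·48·12 = 288; d_c = 48·16 = 768
d = 2·288 + 768 = 1344
t_c = 16 > 0 ⇒ limit active, v_max = 48

d=1344 v_max=48 a_max=4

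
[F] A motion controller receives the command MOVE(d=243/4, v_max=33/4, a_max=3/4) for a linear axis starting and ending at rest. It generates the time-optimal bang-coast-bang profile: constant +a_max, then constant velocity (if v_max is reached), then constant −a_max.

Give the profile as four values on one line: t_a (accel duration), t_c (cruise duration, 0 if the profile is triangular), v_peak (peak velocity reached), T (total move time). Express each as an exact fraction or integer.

t_a=9 t_c=0 v_peak=27/4 T=18

(v_max)²/a_max = (33/4)²/(3/4) = 363/4
243/4 < 363/4 ⇒ no cruise
v_peak = √(243/4·3/4) = √(729/16) = 27/4
t_a = (27/4)/(3/4) = 9; t_c = 0
T = 2·9 = 18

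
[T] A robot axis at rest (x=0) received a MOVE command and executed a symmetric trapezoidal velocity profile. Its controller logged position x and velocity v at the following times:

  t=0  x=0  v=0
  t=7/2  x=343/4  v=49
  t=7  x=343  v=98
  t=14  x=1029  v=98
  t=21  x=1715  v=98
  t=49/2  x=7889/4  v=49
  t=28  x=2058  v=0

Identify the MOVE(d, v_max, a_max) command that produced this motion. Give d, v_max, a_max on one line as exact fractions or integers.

d=2058 v_max=98 a_max=14

final state: t=28, x=2058, v=0 → d = 2058
a_max = (49−0)/(7/2−0) = 14
max v = 98 over t∈[7,21] → v_max = 98
check: 98·(7+14) = 2058 ✓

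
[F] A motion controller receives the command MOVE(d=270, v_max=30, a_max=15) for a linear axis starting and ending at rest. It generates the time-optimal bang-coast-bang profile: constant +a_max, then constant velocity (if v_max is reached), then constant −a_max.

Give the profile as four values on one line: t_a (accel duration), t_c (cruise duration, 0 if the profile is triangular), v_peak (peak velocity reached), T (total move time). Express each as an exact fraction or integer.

v_max²/a_max = 30²/15 = 60
270 ≥ 60 so v_max reached
t_a = 30/15 = 2; v_peak = 30
d_cruise = 270 − 60 = 210; t_c = 210/30 = 7
T = 2·2 + 7 = 11

t_a=2 t_c=7 v_peak=30 T=11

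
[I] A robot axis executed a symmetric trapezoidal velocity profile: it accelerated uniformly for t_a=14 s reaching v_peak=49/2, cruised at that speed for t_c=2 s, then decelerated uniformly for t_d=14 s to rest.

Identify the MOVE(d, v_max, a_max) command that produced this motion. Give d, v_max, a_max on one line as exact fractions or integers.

a_max = (49/2)/14 = 7/4
d_a = ½·49/2·14 = 343/2; d_c = 49/2·2 = 49
d = 2·343/2 + 49 = 392
t_c = 2 > 0 so v_max = 49/2

d=392 v_max=49/2 a_max=7/4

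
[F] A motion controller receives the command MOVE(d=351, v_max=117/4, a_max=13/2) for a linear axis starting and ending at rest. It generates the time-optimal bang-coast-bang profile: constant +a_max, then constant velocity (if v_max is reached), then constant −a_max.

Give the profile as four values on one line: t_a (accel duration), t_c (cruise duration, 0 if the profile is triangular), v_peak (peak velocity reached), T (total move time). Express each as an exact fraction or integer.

t_a=9/2 t_c=15/2 v_peak=117/4 T=33/2

v_max²/a_max = (117/4)²/(13/2) = 1053/8
351 ≥ 1053/8 → trapezoidal
t_a = (117/4)/(13/2) = 9/2; v_peak = 117/4
d_cruise = 351 − 1053/8 = 1755/8; t_c = (1755/8)/(117/4) = 15/2
T = 2·9/2 + 15/2 = 33/2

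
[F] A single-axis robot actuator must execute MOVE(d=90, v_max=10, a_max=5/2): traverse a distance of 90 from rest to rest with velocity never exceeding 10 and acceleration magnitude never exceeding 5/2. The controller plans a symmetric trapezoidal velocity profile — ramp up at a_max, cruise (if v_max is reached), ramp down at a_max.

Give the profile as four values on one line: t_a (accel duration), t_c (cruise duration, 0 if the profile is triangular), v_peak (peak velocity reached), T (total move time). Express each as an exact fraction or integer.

vₘ²/aₘ = 10²/(5/2) = 40
90 ≥ 40 so v_max reached
t_a = 10/(5/2) = 4; v_peak = 10
d_cruise = 90 − 40 = 50; t_c = 50/10 = 5
T = 2·4 + 5 = 13

t_a=4 t_c=5 v_peak=10 T=13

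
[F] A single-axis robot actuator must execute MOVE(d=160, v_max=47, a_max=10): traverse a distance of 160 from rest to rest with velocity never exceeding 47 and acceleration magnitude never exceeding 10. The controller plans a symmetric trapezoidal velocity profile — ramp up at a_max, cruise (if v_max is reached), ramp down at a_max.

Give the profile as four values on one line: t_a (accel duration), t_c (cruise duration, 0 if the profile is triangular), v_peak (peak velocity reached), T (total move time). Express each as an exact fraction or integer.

(v_max)²/a_max = 47²/10 = 2209/10
160 < 2209/10 ⇒ no cruise
v_peak = √(160·10) = √1600 = 40
t_a = 40/10 = 4; t_c = 0
T = 2·4 = 8

t_a=4 t_c=0 v_peak=40 T=8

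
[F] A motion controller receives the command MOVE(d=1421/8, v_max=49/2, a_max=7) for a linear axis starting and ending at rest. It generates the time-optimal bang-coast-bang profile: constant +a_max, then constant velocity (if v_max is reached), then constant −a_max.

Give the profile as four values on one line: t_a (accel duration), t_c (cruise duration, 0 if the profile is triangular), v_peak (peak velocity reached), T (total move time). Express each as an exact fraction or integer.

(v_max)²/a_max = (49/2)²/7 = 343/4
1421/8 ≥ 343/4 so v_max reached
t_a = (49/2)/7 = 7/2; v_peak = 49/2
d_cruise = 1421/8 − 343/4 = 735/8; t_c = (735/8)/(49/2) = 15/4
T = 2·7/2 + 15/4 = 43/4

t_a=7/2 t_c=15/4 v_peak=49/2 T=43/4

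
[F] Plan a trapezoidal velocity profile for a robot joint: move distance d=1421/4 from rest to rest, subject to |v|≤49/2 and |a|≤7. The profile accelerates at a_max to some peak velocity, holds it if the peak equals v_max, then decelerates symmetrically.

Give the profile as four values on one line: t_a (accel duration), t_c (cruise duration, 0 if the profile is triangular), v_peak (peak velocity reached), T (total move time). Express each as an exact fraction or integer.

t_a=7/2 t_c=11 v_peak=49/2 T=18

vₘ²/aₘ = (49/2)²/7 = 343/4
1421/4 ≥ 343/4 ⇒ cruise phase
t_a = (49/2)/7 = 7/2; v_peak = 49/2
d_cruise = 1421/4 − 343/4 = 539/2; t_c = (539/2)/(49/2) = 11
T = 2·7/2 + 11 = 18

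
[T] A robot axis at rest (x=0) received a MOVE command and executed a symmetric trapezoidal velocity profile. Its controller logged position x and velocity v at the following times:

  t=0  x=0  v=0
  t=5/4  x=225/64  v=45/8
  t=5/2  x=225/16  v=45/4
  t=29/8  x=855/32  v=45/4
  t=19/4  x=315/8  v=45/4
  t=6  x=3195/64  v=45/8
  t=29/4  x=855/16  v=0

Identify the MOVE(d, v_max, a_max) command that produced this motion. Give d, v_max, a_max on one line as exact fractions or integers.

d=855/16 v_max=45/4 a_max=9/2

final state: t=29/4, x=855/16, v=0 → d = 855/16
a_max = (45/8−0)/(5/4−0) = 9/2
max v = 45/4 over t∈[5/2,19/4] → v_max = 45/4
check: 45/4·(5/2+9/4) = 855/16 ✓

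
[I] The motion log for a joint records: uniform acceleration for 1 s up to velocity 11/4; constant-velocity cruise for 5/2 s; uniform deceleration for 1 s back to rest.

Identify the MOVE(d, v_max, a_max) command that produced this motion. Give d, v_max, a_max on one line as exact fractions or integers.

a_max = (11/4)/1 = 11/4
d_a = ½·11/4·1 = 11/8; d_c = 11/4·5/2 = 55/8
d = 2·11/8 + 55/8 = 77/8
t_c = 5/2 > 0 → v_max = v_peak = 11/4

d=77/8 v_max=11/4 a_max=11/4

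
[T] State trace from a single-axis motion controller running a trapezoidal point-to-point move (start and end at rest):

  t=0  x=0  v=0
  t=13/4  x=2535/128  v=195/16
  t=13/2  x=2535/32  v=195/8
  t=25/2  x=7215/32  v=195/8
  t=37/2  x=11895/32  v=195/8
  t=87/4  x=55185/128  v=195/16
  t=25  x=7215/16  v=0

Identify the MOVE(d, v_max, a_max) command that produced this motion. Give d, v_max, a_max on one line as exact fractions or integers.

d=7215/16 v_max=195/8 a_max=15/4

final state: t=25, x=7215/16, v=0 → d = 7215/16
a_max = (195/16−0)/(13/4−0) = 15/4
max v = 195/8 over t∈[13/2,37/2] → v_max = 195/8
check: 195/8·(13/2+12) = 7215/16 ✓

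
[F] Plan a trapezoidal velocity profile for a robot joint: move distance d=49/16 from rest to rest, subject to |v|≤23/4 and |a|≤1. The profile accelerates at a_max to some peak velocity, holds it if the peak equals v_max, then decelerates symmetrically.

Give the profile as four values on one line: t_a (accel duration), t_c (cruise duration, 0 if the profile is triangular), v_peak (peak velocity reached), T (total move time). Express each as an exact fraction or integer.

v_max²/a_max = (23/4)²/1 = 529/16
49/16 < 529/16 → triangular
v_peak = √(49/16·1) = √(49/16) = 7/4
t_a = (7/4)/1 = 7/4; t_c = 0
T = 2·7/4 = 7/2

t_a=7/4 t_c=0 v_peak=7/4 T=7/2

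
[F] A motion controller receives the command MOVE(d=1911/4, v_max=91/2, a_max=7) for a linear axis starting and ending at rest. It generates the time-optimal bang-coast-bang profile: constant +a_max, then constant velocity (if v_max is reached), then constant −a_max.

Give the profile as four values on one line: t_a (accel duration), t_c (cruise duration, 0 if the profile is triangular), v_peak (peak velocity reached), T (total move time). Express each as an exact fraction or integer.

t_a=13/2 t_c=4 v_peak=91/2 T=17

(v_max)²/a_max = (91/2)²/7 = 1183/4
1911/4 ≥ 1183/4 ⇒ cruise phase
t_a = (91/2)/7 = 13/2; v_peak = 91/2
d_cruise = 1911/4 − 1183/4 = 182; t_c = 182/(91/2) = 4
T = 2·13/2 + 4 = 17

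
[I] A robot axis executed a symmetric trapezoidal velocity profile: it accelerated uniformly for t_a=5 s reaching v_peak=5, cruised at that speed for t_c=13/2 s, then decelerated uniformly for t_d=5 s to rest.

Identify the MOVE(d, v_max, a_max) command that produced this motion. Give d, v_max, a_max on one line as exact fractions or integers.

d=115/2 v_max=5 a_max=1

a_max = 5/5 = 1
d_a = ½·5·5 = 25/2; d_c = 5·13/2 = 65/2
d = 2·25/2 + 65/2 = 115/2
t_c = 13/2 > 0 so v_max = 5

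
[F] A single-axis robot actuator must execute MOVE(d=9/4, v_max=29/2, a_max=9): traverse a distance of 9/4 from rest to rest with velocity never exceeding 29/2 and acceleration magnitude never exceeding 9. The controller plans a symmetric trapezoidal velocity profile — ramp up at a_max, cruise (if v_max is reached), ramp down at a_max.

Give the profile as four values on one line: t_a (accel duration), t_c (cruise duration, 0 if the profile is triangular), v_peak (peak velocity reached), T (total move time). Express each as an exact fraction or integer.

t_a=1/2 t_c=0 v_peak=9/2 T=1

v_max²/a_max = (29/2)²/9 = 841/36
9/4 < 841/36 → triangular
v_peak = √(9/4·9) = √(81/4) = 9/2
t_a = (9/2)/9 = 1/2; t_c = 0
T = 2·1/2 = 1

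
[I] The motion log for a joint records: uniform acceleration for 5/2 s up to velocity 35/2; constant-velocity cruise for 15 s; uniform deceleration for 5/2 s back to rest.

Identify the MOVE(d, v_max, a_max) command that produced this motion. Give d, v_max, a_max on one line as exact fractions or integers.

a_max = (35/2)/(5/2) = 7
d_a = ½·35/2·5/2 = 175/8; d_c = 35/2·15 = 525/2
d = 2·175/8 + 525/2 = 1225/4
t_c = 15 > 0 so v_max = 35/2

d=1225/4 v_max=35/2 a_max=7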